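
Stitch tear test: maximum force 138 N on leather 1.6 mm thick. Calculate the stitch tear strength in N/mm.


86.3 N/mm

Stitch tear strength = force / thickness
STS = 138 / 1.6 = 86.3 N/mm


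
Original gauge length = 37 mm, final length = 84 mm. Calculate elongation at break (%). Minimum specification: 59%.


Elongation = 127.0%
Meets spec: Yes


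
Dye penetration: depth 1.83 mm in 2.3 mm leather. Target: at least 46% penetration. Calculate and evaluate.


Penetration = 79.6%
Meets target: Yes

Penetration = 1.83 / 2.3 x 100 = 79.6%
Target: 46%
Meets target: Yes


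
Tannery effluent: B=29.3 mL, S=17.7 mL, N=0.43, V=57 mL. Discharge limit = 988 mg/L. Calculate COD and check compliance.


COD = (29.3 - 17.7) x 0.43 x 8000 / 57 = 700.1 mg/L
Limit: 988 mg/L
Compliant: Yes


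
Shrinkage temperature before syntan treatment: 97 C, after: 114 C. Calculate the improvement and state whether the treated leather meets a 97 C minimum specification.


Improvement = 114 - 97 = 17 C
Spec check: 114 C >= 97 C? Yes


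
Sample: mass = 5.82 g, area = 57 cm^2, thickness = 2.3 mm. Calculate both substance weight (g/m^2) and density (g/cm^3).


Substance weight = 1021.1 g/m^2
Density = 0.444 g/cm^3


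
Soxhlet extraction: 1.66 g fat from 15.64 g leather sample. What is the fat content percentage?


10.6%


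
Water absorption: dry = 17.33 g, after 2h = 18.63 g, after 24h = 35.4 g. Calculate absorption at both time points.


WA (2h) = (18.63 - 17.33) / 17.33 x 100 = 7.5%
WA (24h) = (35.4 - 17.33) / 17.33 x 100 = 104.3%


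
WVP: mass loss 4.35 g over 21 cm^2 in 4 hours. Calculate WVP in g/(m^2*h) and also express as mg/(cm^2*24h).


WVP = 4.35 / (21 x 4) x 10000 = 517.86 g/(m^2*h)
Mass loss in mg = 4.35 x 1000 = 4350 mg
Per cm^2 per 24h in mg: 4350 x 24 / (21 x 4) = 104400 / 84 = 1242.86 mg/(cm^2*24h)


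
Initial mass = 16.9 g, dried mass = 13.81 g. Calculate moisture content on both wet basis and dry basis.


Wet basis = 18.3%
Dry basis = 22.4%

Moisture lost = 16.9 - 13.81 = 3.09 g
Wet basis MC = 3.09 / 16.9 x 100 = 18.3%
Dry basis MC = 3.09 / 13.81 x 100 = 22.4%


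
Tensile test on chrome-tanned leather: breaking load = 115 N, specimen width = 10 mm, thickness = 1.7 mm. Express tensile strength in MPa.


Cross-section = 10 x 1.7 = 17.0 mm^2
TS = 115 / 17.0 = 6.76 MPa
(1 N/mm^2 = 1 MPa)


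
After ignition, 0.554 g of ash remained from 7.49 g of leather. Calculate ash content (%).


7.40%

Ash% = 0.554 / 7.49 x 100
Ash% = 7.40%


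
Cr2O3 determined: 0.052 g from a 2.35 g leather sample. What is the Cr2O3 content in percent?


Cr2O3% = 0.052 / 2.35 x 100
Cr2O3% = 2.21%


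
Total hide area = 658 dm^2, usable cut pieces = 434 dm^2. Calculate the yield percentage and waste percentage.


Yield = 66.0%
Waste = 34.0%


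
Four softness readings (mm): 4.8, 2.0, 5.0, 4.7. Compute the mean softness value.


4.13 mm


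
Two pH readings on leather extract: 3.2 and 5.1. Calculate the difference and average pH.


Difference = 1.9
Average pH = 4.15


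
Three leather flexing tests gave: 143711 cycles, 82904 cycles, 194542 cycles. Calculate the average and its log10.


Average = 140386 cycles
log10 = 5.15

Average = (143711 + 82904 + 194542) / 3 = 140386 cycles
log10(140386) = 5.15


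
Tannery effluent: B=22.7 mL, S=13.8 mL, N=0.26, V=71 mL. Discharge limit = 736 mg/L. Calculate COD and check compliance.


COD = 260.7 mg/L
Compliant: Yes


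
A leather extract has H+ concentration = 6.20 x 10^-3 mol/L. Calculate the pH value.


pH = 2.21

pH = -log10[H+]
pH = -log10(6.20 x 10^-3) = 2.21


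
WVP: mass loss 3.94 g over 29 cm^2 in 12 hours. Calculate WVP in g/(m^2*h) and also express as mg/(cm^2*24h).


WVP = 113.22 g/(m^2*h)
Daily rate = 271.72 mg/(cm^2*24h)


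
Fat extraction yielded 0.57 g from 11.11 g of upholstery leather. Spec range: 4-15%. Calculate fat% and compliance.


Fat% = 0.57 / 11.11 x 100 = 5.1%
Spec range: 4-15%
Compliant: Yes


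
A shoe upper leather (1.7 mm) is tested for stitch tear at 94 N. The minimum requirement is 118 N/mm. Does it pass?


STS = 55.3 N/mm
Passes: No

STS = 94 / 1.7 = 55.3 N/mm
Minimum required: 118 N/mm
Passes: No


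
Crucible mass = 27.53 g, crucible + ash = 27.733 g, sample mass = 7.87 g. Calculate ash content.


Ash mass = 27.733 - 27.53 = 0.203 g
Ash% = 0.203 / 7.87 x 100 = 2.58%


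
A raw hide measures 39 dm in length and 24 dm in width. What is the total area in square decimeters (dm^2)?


Area = length x width
Area = 39 x 24 = 936 dm^2


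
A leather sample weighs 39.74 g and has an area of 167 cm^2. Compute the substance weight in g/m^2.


2379.6 g/m^2

Substance weight = mass / area x 10000
SW = 39.74 / 167 x 10000
SW = 2379.6 g/m^2


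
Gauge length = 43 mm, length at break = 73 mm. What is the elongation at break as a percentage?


Extension = 73 - 43 = 30 mm
Elongation = 30 / 43 x 100 = 69.8%


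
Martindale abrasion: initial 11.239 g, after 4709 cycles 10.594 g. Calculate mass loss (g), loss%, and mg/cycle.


Loss = 11.239 - 10.594 = 0.645 g
Loss% = 0.645 / 11.239 x 100 = 5.74%
Rate = 0.645 / 4709 x 1000 = 0.137 mg/cycle


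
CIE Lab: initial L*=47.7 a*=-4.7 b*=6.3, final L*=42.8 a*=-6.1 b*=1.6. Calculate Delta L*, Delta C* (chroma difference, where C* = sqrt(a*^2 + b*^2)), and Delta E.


Delta L* = -4.9
Delta C* = -1.55
Delta E = 6.93

Delta L* = 42.8 - 47.7 = -4.9
C1* = sqrt((-4.7)^2 + (6.3)^2) = 7.860
C2* = sqrt((-6.1)^2 + (1.6)^2) = 6.306
Delta C* = 6.306 - 7.860 = -1.55
Delta E = sqrt((-4.9)^2 + (-1.4)^2 + (-4.7)^2) = 6.93


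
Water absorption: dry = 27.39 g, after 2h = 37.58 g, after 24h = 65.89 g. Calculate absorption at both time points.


2h absorption = 37.2%
24h absorption = 140.6%

WA (2h) = (37.58 - 27.39) / 27.39 x 100 = 37.2%
WA (24h) = (65.89 - 27.39) / 27.39 x 100 = 140.6%


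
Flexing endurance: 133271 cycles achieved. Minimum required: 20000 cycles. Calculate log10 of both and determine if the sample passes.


log10(133271) = 5.12
log10(20000) = 4.30
Passes: Yes


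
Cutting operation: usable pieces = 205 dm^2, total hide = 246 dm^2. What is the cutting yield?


83.3%

Yield = usable / total x 100
Yield = 205 / 246 x 100 = 83.3%


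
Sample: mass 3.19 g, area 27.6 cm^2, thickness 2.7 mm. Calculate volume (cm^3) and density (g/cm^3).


Volume = 7.452 cm^3
Density = 0.428 g/cm^3

Thickness in cm = 2.7 / 10 = 0.27 cm
Volume = 27.6 x 0.27 = 7.452 cm^3
Density = 3.19 / 7.452 = 0.428 g/cm^3


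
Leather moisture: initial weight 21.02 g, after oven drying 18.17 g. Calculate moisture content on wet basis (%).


Moisture = 21.02 - 18.17 = 2.85 g
MC = 2.85 / 21.02 x 100 = 13.6%


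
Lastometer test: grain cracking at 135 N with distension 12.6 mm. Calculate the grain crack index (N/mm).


10.7 N/mm


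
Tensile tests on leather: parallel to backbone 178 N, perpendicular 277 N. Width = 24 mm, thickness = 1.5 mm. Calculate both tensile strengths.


Parallel = 4.94 N/mm^2
Perpendicular = 7.69 N/mm^2


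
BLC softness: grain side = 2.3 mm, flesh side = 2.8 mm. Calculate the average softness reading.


2.55 mm

Average = (2.3 + 2.8) / 2
Average = 2.55 mm


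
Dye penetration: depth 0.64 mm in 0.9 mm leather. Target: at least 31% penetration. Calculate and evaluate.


Penetration = 0.64 / 0.9 x 100 = 71.1%
Target: 31%
Meets target: Yes


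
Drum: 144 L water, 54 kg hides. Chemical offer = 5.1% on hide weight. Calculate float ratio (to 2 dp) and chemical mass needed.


Float ratio = 2.67
Chemical needed = 2.754 kg

Float ratio = 144 / 54 = 2.67
Chemical = 54 x 5.1 / 100 = 2.754 kg


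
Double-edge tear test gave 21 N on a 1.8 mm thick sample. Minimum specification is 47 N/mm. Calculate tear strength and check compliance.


Tear strength = 11.7 N/mm
Compliant: No


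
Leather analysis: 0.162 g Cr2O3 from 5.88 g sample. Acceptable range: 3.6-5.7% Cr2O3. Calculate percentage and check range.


Cr2O3% = 0.162 / 5.88 x 100 = 2.76%
Acceptable range: 3.6 to 5.7%
Within range: No


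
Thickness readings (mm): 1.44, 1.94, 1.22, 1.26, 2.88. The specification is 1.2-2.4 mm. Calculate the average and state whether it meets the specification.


Sum = 8.74
Average = 8.74 / 5 = 1.75 mm
Specification range: 1.2 to 2.4 mm
Within spec: Yes


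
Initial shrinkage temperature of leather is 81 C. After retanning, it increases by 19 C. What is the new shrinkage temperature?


100 C


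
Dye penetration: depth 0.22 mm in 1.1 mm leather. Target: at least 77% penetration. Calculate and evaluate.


Penetration = 0.22 / 1.1 x 100 = 20.0%
Target: 77%
Meets target: No


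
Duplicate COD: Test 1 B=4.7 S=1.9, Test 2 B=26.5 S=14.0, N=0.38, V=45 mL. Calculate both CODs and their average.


COD1 = 189.2 mg/L
COD2 = 844.4 mg/L
Average = 516.8 mg/L

COD1 = (4.7 - 1.9) x 0.38 x 8000 / 45 = 189.2 mg/L
COD2 = (26.5 - 14.0) x 0.38 x 8000 / 45 = 844.4 mg/L
Average = (189.2 + 844.4) / 2 = 516.8 mg/L


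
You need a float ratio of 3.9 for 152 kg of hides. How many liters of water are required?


Water = hide weight x target ratio
Water = 152 x 3.9 = 592.8 L


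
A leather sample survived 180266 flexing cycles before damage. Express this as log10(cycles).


5.26


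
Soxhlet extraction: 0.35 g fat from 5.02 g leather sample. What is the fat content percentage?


Fat content = 0.35 / 5.02 x 100
Fat = 7.0%


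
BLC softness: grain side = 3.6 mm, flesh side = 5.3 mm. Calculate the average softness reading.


4.45 mm

Average = (3.6 + 5.3) / 2
Average = 4.45 mm


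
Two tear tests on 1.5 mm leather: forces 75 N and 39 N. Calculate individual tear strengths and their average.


Tear 1 = 50.0 N/mm
Tear 2 = 26.0 N/mm
Average = 38.0 N/mm

Tear 1 = 75 / 1.5 = 50.0 N/mm
Tear 2 = 39 / 1.5 = 26.0 N/mm
Average = (50.0 + 26.0) / 2 = 38.0 N/mm


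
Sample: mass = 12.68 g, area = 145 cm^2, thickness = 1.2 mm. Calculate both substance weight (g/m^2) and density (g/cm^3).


SW = 12.68 / 145 x 10000 = 874.5 g/m^2
Volume = 145 x 1.2 / 10 = 17.40 cm^3
Density = 12.68 / 17.40 = 0.729 g/cm^3


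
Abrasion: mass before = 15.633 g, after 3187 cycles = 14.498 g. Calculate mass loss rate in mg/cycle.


Mass loss = 15.633 - 14.498 = 1.135 g
Rate = 1.135 / 3187 x 1000 = 0.356 mg/cycle


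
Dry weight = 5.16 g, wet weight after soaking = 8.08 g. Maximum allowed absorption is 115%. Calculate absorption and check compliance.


WA = (8.08 - 5.16) / 5.16 x 100 = 56.6%
Maximum allowed: 115%
Compliant: Yes


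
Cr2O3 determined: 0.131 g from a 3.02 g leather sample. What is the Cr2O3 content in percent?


Cr2O3% = 0.131 / 3.02 x 100
Cr2O3% = 4.34%


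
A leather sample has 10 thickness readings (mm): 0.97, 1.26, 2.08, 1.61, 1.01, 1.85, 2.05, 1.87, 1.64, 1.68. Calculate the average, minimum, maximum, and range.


Sum = 16.02
Average = 16.02 / 10 = 1.60 mm
Minimum = 0.97 mm
Maximum = 2.08 mm
Range = 2.08 - 0.97 = 1.11 mm


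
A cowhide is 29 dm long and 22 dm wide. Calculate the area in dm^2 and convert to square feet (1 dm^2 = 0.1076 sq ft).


Area = 29 x 22 = 638 dm^2
Conversion: 638 x 0.1076 = 68.65 sq ft


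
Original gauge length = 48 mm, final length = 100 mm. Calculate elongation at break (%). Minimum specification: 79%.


Extension = 100 - 48 = 52 mm
Elongation = 52 / 48 x 100 = 108.3%
Minimum required: 79%
Meets specification: Yes


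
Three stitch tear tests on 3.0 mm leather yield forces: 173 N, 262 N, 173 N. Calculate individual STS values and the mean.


STS1 = 57.7 N/mm
STS2 = 87.3 N/mm
STS3 = 57.7 N/mm
Mean = 67.6 N/mm

STS1 = 173 / 3.0 = 57.7 N/mm
STS2 = 262 / 3.0 = 87.3 N/mm
STS3 = 173 / 3.0 = 57.7 N/mm
Mean = (57.7 + 87.3 + 57.7) / 3 = 67.6 N/mm


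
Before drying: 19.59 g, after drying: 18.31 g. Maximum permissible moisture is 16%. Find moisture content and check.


MC = (19.59 - 18.31) / 19.59 x 100 = 6.5%
Maximum: 16%
Acceptable: Yes


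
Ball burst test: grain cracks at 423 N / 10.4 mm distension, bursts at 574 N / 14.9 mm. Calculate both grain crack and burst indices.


Crack index = 423 / 10.4 = 40.7 N/mm
Burst index = 574 / 14.9 = 38.5 N/mm


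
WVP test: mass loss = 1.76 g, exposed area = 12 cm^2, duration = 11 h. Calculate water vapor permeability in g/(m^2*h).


WVP = mass_loss / (area x time) x 10000
WVP = 1.76 / (12 x 11) x 10000
WVP = 1.76 / 132 x 10000 = 133.33 g/(m^2*h)


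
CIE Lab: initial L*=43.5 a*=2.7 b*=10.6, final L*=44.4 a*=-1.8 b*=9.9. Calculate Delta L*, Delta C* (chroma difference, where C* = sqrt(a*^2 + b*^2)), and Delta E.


Delta L* = 0.9
Delta C* = -0.88
Delta E = 4.64


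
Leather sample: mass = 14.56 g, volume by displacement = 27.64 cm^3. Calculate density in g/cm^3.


0.527 g/cm^3

Density = mass / volume
Density = 14.56 / 27.64 = 0.527 g/cm^3


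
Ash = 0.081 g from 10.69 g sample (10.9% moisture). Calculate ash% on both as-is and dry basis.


As-is ash% = 0.081 / 10.69 x 100 = 0.76%
Dry mass = 10.69 x (100 - 10.9) / 100 = 9.52479 g
Dry-basis ash% = 0.081 / 9.52479 x 100 = 0.85%


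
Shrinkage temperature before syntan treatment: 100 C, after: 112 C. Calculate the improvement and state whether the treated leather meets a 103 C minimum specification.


Improvement = 12 C
Meets 103 C spec: Yes


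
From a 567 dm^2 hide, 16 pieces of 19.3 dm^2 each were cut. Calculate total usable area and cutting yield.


Usable area = 308.8 dm^2
Yield = 54.5%


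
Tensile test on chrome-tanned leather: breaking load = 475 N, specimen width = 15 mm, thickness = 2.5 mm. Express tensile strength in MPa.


Cross-section = 15 x 2.5 = 37.5 mm^2
TS = 475 / 37.5 = 12.67 MPa
(1 N/mm^2 = 1 MPa)


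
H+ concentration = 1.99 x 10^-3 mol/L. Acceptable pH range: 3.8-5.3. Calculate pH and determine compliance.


pH = 2.70
Compliant: No


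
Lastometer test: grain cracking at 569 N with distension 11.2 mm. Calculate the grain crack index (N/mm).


Grain crack index = force / distension
Index = 569 / 11.2 = 50.8 N/mm


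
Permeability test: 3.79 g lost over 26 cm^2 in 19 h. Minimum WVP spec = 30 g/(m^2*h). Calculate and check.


WVP = 76.72 g/(m^2*h)
Meets specification: Yes

WVP = 3.79 / (26 x 19) x 10000 = 76.72 g/(m^2*h)
Minimum: 30 g/(m^2*h)
Meets spec: Yes


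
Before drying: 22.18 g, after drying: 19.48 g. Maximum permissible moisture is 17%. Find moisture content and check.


Moisture content = 12.2%
Acceptable: Yes

MC = (22.18 - 19.48) / 22.18 x 100 = 12.2%
Maximum: 17%
Acceptable: Yes


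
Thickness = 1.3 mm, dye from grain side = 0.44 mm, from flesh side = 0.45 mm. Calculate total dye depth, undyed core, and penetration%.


Total dyed = 0.89 mm
Undyed core = 0.41 mm
Penetration = 68.5%

Total dyed = 0.44 + 0.45 = 0.89 mm
Undyed core = 1.3 - 0.89 = 0.41 mm
Penetration = 0.89 / 1.3 x 100 = 68.5%


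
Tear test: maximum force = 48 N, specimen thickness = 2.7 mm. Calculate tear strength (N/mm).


17.8 N/mm

Tear strength = force / thickness
Tear = 48 / 2.7 = 17.8 N/mm


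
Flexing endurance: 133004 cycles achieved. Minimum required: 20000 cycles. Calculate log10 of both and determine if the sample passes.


Achieved: log10 = 5.12
Required: log10 = 4.30
Passes: Yes


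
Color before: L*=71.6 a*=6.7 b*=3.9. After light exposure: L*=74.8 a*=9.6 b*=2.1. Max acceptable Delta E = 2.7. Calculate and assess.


Delta E = 4.68
Passes: No


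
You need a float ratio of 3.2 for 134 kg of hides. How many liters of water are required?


Water = hide weight x target ratio
Water = 134 x 3.2 = 428.8 L


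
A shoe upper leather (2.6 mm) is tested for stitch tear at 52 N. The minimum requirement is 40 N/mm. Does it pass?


STS = 52 / 2.6 = 20.0 N/mm
Minimum required: 40 N/mm
Passes: No


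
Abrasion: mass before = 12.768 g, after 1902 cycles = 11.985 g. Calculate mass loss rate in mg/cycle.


0.412 mg/cycle


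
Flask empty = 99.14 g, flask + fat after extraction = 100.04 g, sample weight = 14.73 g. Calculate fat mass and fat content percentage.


Fat mass = 100.04 - 99.14 = 0.90 g
Fat% = 0.90 / 14.73 x 100 = 6.1%


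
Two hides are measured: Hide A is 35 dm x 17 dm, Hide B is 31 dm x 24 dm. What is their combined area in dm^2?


1339 dm^2

Hide A area = 35 x 17 = 595 dm^2
Hide B area = 31 x 24 = 744 dm^2
Total = 595 + 744 = 1339 dm^2


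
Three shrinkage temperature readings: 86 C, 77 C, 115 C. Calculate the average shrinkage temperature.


Average = (86 + 77 + 115) / 3
Average = 278 / 3 = 92.7 C


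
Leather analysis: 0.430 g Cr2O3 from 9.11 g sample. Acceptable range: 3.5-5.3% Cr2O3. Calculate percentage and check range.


Cr2O3% = 0.430 / 9.11 x 100 = 4.72%
Acceptable range: 3.5 to 5.3%
Within range: Yes


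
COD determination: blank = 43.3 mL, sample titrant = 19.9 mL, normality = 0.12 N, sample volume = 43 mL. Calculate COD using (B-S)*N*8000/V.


522.4 mg/L

COD = (43.3 - 19.9) x 0.12 x 8000 / 43
COD = 23.4 x 0.12 x 8000 / 43
COD = 522.4 mg/L


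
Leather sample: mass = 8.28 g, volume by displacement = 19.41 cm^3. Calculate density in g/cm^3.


Density = mass / volume
Density = 8.28 / 19.41 = 0.427 g/cm^3


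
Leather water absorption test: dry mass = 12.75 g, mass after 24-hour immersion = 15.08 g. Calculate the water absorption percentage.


18.3%

Water absorbed = 15.08 - 12.75 = 2.33 g
WA% = 2.33 / 12.75 x 100 = 18.3%


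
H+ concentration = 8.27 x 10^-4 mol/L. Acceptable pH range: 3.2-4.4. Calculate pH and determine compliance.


pH = -log10(8.27 x 10^-4) = 3.08
Range: 3.2 to 4.4
Compliant: No


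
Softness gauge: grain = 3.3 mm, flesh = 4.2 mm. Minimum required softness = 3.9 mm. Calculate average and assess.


Average softness = 3.75 mm
Meets requirement: No


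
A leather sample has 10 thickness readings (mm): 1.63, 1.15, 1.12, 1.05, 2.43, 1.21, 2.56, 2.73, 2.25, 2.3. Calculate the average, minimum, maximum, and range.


Average = 1.84 mm
Min = 1.05 mm
Max = 2.73 mm
Range = 1.68 mm

Sum = 18.43
Average = 18.43 / 10 = 1.84 mm
Minimum = 1.05 mm
Maximum = 2.73 mm
Range = 2.73 - 1.05 = 1.68 mm


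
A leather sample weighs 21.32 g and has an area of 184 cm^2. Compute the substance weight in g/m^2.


1158.7 g/m^2

Substance weight = mass / area x 10000
SW = 21.32 / 184 x 10000
SW = 1158.7 g/m^2


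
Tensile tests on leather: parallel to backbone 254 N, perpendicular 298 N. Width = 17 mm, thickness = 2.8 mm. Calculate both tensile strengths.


Parallel = 5.34 N/mm^2
Perpendicular = 6.26 N/mm^2

Area = 17 x 2.8 = 47.6 mm^2
TS (parallel) = 254 / 47.6 = 5.34 N/mm^2
TS (perpendicular) = 298 / 47.6 = 6.26 N/mm^2


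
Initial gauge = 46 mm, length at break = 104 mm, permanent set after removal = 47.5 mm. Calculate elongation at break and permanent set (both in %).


Elongation at break = (104 - 46) / 46 x 100 = 126.1%
Permanent set = (47.5 - 46) / 46 x 100 = 3.3%


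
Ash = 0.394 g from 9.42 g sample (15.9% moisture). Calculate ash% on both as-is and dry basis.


As-is ash% = 0.394 / 9.42 x 100 = 4.18%
Dry mass = 9.42 x (100 - 15.9) / 100 = 7.92222 g
Dry-basis ash% = 0.394 / 7.92222 x 100 = 4.97%


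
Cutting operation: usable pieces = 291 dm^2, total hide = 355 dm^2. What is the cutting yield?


82.0%

Yield = usable / total x 100
Yield = 291 / 355 x 100 = 82.0%


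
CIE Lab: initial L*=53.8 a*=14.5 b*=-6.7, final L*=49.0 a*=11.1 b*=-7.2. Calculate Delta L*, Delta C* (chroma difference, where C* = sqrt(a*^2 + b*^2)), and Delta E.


Delta L* = -4.8
Delta C* = -2.74
Delta E = 5.90

Delta L* = 49.0 - 53.8 = -4.8
C1* = sqrt((14.5)^2 + (-6.7)^2) = 15.973
C2* = sqrt((11.1)^2 + (-7.2)^2) = 13.231
Delta C* = 13.231 - 15.973 = -2.74
Delta E = sqrt((-4.8)^2 + (-3.4)^2 + (-0.5)^2) = 5.90


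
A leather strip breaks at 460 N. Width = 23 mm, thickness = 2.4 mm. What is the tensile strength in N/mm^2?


Cross-sectional area = 23 x 2.4 = 55.2 mm^2
Tensile strength = 460 / 55.2 = 8.33 N/mm^2


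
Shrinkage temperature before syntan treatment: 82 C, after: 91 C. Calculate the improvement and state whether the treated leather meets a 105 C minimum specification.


Improvement = 91 - 82 = 9 C
Spec check: 91 C >= 105 C? No


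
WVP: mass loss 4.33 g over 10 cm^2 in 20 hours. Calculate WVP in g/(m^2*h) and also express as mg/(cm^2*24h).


WVP = 4.33 / (10 x 20) x 10000 = 216.50 g/(m^2*h)
Mass loss in mg = 4.33 x 1000 = 4330 mg
Per cm^2 per 24h in mg: 4330 x 24 / (10 x 20) = 103920 / 200 = 519.60 mg/(cm^2*24h)


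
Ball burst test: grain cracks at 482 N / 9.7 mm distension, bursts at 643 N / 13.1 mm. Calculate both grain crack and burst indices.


Crack index = 49.7 N/mm
Burst index = 49.1 N/mm

Crack index = 482 / 9.7 = 49.7 N/mm
Burst index = 643 / 13.1 = 49.1 N/mm


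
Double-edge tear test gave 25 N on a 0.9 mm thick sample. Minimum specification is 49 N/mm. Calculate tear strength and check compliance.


Tear strength = 25 / 0.9 = 27.8 N/mm
Required minimum = 49 N/mm
Compliant: No


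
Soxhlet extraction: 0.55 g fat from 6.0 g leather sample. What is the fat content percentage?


9.2%


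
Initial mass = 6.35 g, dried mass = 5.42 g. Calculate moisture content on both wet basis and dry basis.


Wet basis = 14.6%
Dry basis = 17.2%

Moisture lost = 6.35 - 5.42 = 0.93 g
Wet basis MC = 0.93 / 6.35 x 100 = 14.6%
Dry basis MC = 0.93 / 5.42 x 100 = 17.2%


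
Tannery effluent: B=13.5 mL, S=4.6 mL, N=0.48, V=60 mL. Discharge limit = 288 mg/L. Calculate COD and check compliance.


COD = 569.6 mg/L
Compliant: No


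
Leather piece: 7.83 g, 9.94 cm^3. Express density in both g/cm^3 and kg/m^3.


Density = 7.83 / 9.94 = 0.788 g/cm^3
Convert: 0.788 x 1000 = 788 kg/m^3


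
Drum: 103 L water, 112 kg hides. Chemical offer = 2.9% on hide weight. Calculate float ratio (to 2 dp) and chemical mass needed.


Float ratio = 103 / 112 = 0.92
Chemical = 112 x 2.9 / 100 = 3.248 kg


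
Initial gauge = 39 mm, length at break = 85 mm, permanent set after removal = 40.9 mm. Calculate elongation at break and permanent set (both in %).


Elongation at break = 117.9%
Permanent set = 4.9%

Elongation at break = (85 - 39) / 39 x 100 = 117.9%
Permanent set = (40.9 - 39) / 39 x 100 = 4.9%


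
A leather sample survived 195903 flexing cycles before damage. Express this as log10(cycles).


5.29

log10(195903) = 5.29


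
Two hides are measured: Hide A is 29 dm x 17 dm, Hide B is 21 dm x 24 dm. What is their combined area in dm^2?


Hide A area = 29 x 17 = 493 dm^2
Hide B area = 21 x 24 = 504 dm^2
Total = 493 + 504 = 997 dm^2


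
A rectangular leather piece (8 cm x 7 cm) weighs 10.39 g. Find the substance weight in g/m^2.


Area = 8 x 7 = 56 cm^2
SW = 10.39 / 56 x 10000 = 1855.4 g/m^2


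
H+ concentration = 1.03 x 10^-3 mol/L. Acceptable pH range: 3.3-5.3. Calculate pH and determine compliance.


pH = 2.99
Compliant: No

pH = -log10(1.03 x 10^-3) = 2.99
Range: 3.3 to 5.3
Compliant: No


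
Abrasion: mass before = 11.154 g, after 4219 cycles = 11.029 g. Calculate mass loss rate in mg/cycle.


Mass loss = 11.154 - 11.029 = 0.125 g
Rate = 0.125 / 4219 x 1000 = 0.030 mg/cycle


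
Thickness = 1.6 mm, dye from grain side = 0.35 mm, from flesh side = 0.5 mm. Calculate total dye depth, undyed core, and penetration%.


Total dyed = 0.85 mm
Undyed core = 0.75 mm
Penetration = 53.1%


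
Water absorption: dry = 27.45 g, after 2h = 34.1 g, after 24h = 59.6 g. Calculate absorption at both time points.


WA (2h) = (34.1 - 27.45) / 27.45 x 100 = 24.2%
WA (24h) = (59.6 - 27.45) / 27.45 x 100 = 117.1%


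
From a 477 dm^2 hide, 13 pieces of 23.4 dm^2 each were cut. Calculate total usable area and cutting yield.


Usable area = 304.2 dm^2
Yield = 63.8%

Total usable = 13 x 23.4 = 304.2 dm^2
Yield = 304.2 / 477 x 100 = 63.8%


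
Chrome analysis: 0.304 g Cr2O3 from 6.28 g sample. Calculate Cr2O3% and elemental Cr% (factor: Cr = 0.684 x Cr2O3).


Cr2O3 = 4.84%
Cr = 3.31%


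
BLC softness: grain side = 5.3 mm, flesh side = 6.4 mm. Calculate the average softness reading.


Average = (5.3 + 6.4) / 2
Average = 5.85 mm


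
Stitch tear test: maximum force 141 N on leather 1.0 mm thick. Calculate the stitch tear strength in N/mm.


141.0 N/mm

Stitch tear strength = force / thickness
STS = 141 / 1.0 = 141.0 N/mm


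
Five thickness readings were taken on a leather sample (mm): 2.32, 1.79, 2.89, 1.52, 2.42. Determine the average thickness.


Sum = 2.32 + 1.79 + 2.89 + 1.52 + 2.42 = 10.94
Average = 10.94 / 5 = 2.19 mm


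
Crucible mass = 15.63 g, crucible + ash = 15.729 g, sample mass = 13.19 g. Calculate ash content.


Ash mass = 0.099 g
Ash content = 0.75%

Ash mass = 15.729 - 15.63 = 0.099 g
Ash% = 0.099 / 13.19 x 100 = 0.75%


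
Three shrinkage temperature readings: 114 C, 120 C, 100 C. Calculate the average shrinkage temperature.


111.3 C

Average = (114 + 120 + 100) / 3
Average = 334 / 3 = 111.3 C


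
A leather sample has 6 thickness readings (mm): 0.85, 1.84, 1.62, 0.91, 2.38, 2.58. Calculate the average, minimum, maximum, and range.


Average = 1.70 mm
Min = 0.85 mm
Max = 2.58 mm
Range = 1.73 mm


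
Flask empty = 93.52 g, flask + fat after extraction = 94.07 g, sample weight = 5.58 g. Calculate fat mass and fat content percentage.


Fat mass = 0.55 g
Fat content = 9.9%

Fat mass = 94.07 - 93.52 = 0.55 g
Fat% = 0.55 / 5.58 x 100 = 9.9%


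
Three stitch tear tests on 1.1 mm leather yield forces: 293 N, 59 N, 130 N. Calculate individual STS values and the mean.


STS1 = 266.4 N/mm
STS2 = 53.6 N/mm
STS3 = 118.2 N/mm
Mean = 146.1 N/mm


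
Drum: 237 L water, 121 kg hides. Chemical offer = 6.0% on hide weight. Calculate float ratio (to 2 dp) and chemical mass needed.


Float ratio = 1.96
Chemical needed = 7.26 kg

Float ratio = 237 / 121 = 1.96
Chemical = 121 x 6.0 / 100 = 7.26 kg


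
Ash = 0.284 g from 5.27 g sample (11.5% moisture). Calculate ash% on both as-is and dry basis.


As-is ash% = 0.284 / 5.27 x 100 = 5.39%
Dry mass = 5.27 x (100 - 11.5) / 100 = 4.66395 g
Dry-basis ash% = 0.284 / 4.66395 x 100 = 6.09%


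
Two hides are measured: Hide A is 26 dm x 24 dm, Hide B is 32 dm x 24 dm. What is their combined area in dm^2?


Hide A area = 26 x 24 = 624 dm^2
Hide B area = 32 x 24 = 768 dm^2
Total = 624 + 768 = 1392 dm^2


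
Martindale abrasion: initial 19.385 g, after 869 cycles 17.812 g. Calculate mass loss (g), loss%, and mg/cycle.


Mass loss = 1.573 g
Loss = 8.11%
Rate = 1.810 mg/cycle


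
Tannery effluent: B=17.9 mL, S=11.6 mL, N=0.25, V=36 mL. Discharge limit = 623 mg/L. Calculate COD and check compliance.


COD = 350.0 mg/L
Compliant: Yes

COD = (17.9 - 11.6) x 0.25 x 8000 / 36 = 350.0 mg/L
Limit: 623 mg/L
Compliant: Yes


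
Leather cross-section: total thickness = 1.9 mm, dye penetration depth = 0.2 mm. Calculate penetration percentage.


Penetration% = 0.2 / 1.9 x 100
Penetration = 10.5%


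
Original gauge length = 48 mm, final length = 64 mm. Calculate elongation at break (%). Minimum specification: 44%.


Extension = 64 - 48 = 16 mm
Elongation = 16 / 48 x 100 = 33.3%
Minimum required: 44%
Meets specification: No


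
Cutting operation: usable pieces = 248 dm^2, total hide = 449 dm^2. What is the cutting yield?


55.2%

Yield = usable / total x 100
Yield = 248 / 449 x 100 = 55.2%


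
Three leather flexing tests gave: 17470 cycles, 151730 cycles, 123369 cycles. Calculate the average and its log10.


Average = 97523 cycles
log10 = 4.99

Average = (17470 + 151730 + 123369) / 3 = 97523 cycles
log10(97523) = 4.99


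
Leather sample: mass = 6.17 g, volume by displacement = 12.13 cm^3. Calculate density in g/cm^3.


Density = mass / volume
Density = 6.17 / 12.13 = 0.509 g/cm^3


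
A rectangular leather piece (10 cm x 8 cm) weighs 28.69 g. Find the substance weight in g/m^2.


3586.3 g/m^2


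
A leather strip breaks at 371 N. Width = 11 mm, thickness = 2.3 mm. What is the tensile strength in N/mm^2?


Cross-sectional area = 11 x 2.3 = 25.3 mm^2
Tensile strength = 371 / 25.3 = 14.66 N/mm^2


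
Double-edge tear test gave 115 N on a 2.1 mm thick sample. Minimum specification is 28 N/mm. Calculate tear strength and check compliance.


Tear strength = 54.8 N/mm
Compliant: Yes

Tear strength = 115 / 2.1 = 54.8 N/mm
Required minimum = 28 N/mm
Compliant: Yes


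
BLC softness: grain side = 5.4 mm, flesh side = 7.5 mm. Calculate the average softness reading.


6.45 mm


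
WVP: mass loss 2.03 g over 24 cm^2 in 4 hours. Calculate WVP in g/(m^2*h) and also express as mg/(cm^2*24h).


WVP = 2.03 / (24 x 4) x 10000 = 211.46 g/(m^2*h)
Mass loss in mg = 2.03 x 1000 = 2030 mg
Per cm^2 per 24h in mg: 2030 x 24 / (24 x 4) = 48720 / 96 = 507.50 mg/(cm^2*24h)


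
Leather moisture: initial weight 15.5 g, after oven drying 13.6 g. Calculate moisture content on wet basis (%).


Moisture = 15.5 - 13.6 = 1.90 g
MC = 1.90 / 15.5 x 100 = 12.3%


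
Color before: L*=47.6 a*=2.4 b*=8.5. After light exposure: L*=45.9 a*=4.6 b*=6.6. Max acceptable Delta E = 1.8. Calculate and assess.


dL = -1.7, da = 2.2, db = -1.9
dE = sqrt((-1.7)^2 + (2.2)^2 + (-1.9)^2) = 3.37
Max = 1.8
Passes: No


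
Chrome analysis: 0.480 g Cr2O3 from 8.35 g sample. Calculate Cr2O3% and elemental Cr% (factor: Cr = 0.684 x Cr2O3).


Cr2O3% = 0.480 / 8.35 x 100 = 5.75%
Cr% = 5.75 x 0.684 = 3.93%


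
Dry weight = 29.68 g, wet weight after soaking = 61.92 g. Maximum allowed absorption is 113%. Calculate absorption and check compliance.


WA = (61.92 - 29.68) / 29.68 x 100 = 108.6%
Maximum allowed: 113%
Compliant: Yes


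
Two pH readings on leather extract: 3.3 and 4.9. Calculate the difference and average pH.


Difference = |3.3 - 4.9| = 1.6
Average = (3.3 + 4.9) / 2 = 4.10


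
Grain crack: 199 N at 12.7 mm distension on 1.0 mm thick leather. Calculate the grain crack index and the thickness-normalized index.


Crack index = 15.7 N/mm
Normalized index = 15.7 N/mm per mm

Crack index = 199 / 12.7 = 15.7 N/mm
Normalized = 15.7 / 1.0 = 15.7 N/mm per mm


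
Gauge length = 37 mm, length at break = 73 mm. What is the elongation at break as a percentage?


97.3%


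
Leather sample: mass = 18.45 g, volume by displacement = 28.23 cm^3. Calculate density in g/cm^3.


0.654 g/cm^3


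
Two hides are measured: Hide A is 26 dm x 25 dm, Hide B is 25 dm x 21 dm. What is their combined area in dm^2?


1175 dm^2

Hide A area = 26 x 25 = 650 dm^2
Hide B area = 25 x 21 = 525 dm^2
Total = 650 + 525 = 1175 dm^2


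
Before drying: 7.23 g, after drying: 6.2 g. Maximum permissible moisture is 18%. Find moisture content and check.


MC = (7.23 - 6.2) / 7.23 x 100 = 14.2%
Maximum: 18%
Acceptable: Yes


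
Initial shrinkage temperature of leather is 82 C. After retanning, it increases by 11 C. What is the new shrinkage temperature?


New Ts = 82 + 11 = 93 C


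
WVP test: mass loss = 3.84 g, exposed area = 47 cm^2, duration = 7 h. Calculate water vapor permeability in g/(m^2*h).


WVP = mass_loss / (area x time) x 10000
WVP = 3.84 / (47 x 7) x 10000
WVP = 3.84 / 329 x 10000 = 116.72 g/(m^2*h)


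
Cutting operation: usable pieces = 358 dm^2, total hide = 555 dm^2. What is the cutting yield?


64.5%

Yield = usable / total x 100
Yield = 358 / 555 x 100 = 64.5%


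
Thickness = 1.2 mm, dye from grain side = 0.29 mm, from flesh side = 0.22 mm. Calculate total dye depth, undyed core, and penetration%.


Total dyed = 0.51 mm
Undyed core = 0.69 mm
Penetration = 42.5%

Total dyed = 0.29 + 0.22 = 0.51 mm
Undyed core = 1.2 - 0.51 = 0.69 mm
Penetration = 0.51 / 1.2 x 100 = 42.5%


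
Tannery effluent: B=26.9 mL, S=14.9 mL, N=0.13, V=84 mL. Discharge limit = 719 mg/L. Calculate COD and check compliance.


COD = (26.9 - 14.9) x 0.13 x 8000 / 84 = 148.6 mg/L
Limit: 719 mg/L
Compliant: Yes


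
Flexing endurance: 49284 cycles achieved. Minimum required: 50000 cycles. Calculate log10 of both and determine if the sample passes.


Achieved: log10 = 4.69
Required: log10 = 4.70
Passes: No

log10(49284) = 4.69
log10(50000) = 4.70
Passes: No


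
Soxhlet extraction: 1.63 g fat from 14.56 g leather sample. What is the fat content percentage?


Fat content = 1.63 / 14.56 x 100
Fat = 11.2%


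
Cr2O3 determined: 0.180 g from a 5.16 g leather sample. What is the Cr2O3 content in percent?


3.49%

Cr2O3% = 0.180 / 5.16 x 100
Cr2O3% = 3.49%


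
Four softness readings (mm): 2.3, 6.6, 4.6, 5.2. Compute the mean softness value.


4.68 mm

Sum = 2.3 + 6.6 + 4.6 + 5.2
Mean = 18.7 / 4 = 4.68 mm


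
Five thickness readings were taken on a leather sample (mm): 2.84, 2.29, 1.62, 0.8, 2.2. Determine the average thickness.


1.95 mm

Sum = 2.84 + 2.29 + 1.62 + 0.8 + 2.2 = 9.75
Average = 9.75 / 5 = 1.95 mm


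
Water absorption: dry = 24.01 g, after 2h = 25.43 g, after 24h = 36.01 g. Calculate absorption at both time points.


2h absorption = 5.9%
24h absorption = 50.0%

WA (2h) = (25.43 - 24.01) / 24.01 x 100 = 5.9%
WA (24h) = (36.01 - 24.01) / 24.01 x 100 = 50.0%


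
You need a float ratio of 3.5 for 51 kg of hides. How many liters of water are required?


178.5 L

Water = hide weight x target ratio
Water = 51 x 3.5 = 178.5 L


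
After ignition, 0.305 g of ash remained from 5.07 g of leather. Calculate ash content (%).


Ash% = 0.305 / 5.07 x 100
Ash% = 6.02%


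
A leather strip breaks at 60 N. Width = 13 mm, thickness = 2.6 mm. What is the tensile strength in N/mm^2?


Cross-sectional area = 13 x 2.6 = 33.8 mm^2
Tensile strength = 60 / 33.8 = 1.78 N/mm^2


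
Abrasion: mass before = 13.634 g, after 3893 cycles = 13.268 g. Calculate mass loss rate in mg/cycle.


0.094 mg/cycle


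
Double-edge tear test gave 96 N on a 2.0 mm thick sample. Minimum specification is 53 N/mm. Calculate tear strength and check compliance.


Tear strength = 96 / 2.0 = 48.0 N/mm
Required minimum = 53 N/mm
Compliant: No


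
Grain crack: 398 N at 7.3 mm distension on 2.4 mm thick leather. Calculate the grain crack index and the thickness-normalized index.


Crack index = 398 / 7.3 = 54.5 N/mm
Normalized = 54.5 / 2.4 = 22.7 N/mm per mm


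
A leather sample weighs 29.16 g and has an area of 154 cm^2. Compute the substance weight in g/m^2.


Substance weight = mass / area x 10000
SW = 29.16 / 154 x 10000
SW = 1893.5 g/m^2


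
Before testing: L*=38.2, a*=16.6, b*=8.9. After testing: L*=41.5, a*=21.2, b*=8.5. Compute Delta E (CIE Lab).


dL = 41.5 - 38.2 = 3.3
da = 21.2 - 16.6 = 4.6
db = 8.5 - 8.9 = -0.4
dE = sqrt((3.3)^2 + (4.6)^2 + (-0.4)^2) = 5.68


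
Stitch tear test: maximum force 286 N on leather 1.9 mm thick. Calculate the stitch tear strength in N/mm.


150.5 N/mm

Stitch tear strength = force / thickness
STS = 286 / 1.9 = 150.5 N/mm


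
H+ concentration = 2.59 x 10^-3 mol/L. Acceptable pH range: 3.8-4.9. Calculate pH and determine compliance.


pH = 2.59
Compliant: No


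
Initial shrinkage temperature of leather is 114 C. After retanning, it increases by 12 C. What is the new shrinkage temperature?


New Ts = 114 + 12 = 126 C


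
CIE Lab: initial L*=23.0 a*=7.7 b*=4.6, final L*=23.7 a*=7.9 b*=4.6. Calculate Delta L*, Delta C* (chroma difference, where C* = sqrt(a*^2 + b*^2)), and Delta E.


Delta L* = 0.7
Delta C* = 0.17
Delta E = 0.73


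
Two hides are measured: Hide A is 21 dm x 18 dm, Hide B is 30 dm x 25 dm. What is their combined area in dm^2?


Hide A area = 21 x 18 = 378 dm^2
Hide B area = 30 x 25 = 750 dm^2
Total = 378 + 750 = 1128 dm^2


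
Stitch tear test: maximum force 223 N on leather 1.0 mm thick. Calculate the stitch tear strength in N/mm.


223.0 N/mm

Stitch tear strength = force / thickness
STS = 223 / 1.0 = 223.0 N/mm


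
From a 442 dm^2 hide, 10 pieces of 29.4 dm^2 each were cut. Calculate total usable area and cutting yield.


Usable area = 294.0 dm^2
Yield = 66.5%

Total usable = 10 x 29.4 = 294.0 dm^2
Yield = 294.0 / 442 x 100 = 66.5%


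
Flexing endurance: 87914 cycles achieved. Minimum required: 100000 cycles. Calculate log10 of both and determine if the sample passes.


log10(87914) = 4.94
log10(100000) = 5.00
Passes: No


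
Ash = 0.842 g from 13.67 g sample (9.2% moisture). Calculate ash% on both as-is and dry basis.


As-is ash% = 0.842 / 13.67 x 100 = 6.16%
Dry mass = 13.67 x (100 - 9.2) / 100 = 12.41236 g
Dry-basis ash% = 0.842 / 12.41236 x 100 = 6.78%


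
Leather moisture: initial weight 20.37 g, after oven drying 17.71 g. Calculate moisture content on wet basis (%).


13.1%

Moisture = 20.37 - 17.71 = 2.66 g
MC = 2.66 / 20.37 x 100 = 13.1%


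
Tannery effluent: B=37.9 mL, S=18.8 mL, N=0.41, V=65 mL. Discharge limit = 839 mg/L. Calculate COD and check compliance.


COD = (37.9 - 18.8) x 0.41 x 8000 / 65 = 963.8 mg/L
Limit: 839 mg/L
Compliant: No


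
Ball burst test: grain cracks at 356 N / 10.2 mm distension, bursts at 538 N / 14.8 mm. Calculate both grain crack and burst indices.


Crack index = 356 / 10.2 = 34.9 N/mm
Burst index = 538 / 14.8 = 36.4 N/mm


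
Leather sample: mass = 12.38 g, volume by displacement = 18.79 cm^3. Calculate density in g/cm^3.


0.659 g/cm^3


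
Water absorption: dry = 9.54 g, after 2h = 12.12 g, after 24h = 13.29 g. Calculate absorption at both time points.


2h absorption = 27.0%
24h absorption = 39.3%

WA (2h) = (12.12 - 9.54) / 9.54 x 100 = 27.0%
WA (24h) = (13.29 - 9.54) / 9.54 x 100 = 39.3%


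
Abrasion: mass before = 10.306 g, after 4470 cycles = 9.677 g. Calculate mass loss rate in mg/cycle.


Mass loss = 10.306 - 9.677 = 0.629 g
Rate = 0.629 / 4470 x 1000 = 0.141 mg/cycle


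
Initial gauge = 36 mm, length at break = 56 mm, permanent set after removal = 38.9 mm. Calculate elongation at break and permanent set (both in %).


Elongation at break = 55.6%
Permanent set = 8.1%


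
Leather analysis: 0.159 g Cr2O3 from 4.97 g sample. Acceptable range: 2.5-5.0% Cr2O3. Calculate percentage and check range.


Cr2O3 = 3.20%
Within range: Yes

Cr2O3% = 0.159 / 4.97 x 100 = 3.20%
Acceptable range: 2.5 to 5.0%
Within range: Yes


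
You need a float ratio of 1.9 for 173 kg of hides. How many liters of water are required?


Water = hide weight x target ratio
Water = 173 x 1.9 = 328.7 L


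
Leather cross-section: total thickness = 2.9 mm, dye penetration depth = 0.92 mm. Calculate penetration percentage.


Penetration% = 0.92 / 2.9 x 100
Penetration = 31.7%


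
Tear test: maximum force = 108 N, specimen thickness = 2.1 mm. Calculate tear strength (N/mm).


51.4 N/mm

Tear strength = force / thickness
Tear = 108 / 2.1 = 51.4 N/mm


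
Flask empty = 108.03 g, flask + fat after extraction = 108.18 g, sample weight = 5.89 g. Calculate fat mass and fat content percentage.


Fat mass = 0.15 g
Fat content = 2.5%

Fat mass = 108.18 - 108.03 = 0.15 g
Fat% = 0.15 / 5.89 x 100 = 2.5%


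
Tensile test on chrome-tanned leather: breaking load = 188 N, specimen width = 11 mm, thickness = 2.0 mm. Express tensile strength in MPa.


8.55 MPa


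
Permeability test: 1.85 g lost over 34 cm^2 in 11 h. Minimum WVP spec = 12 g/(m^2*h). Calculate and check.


WVP = 1.85 / (34 x 11) x 10000 = 49.47 g/(m^2*h)
Minimum: 12 g/(m^2*h)
Meets spec: Yes


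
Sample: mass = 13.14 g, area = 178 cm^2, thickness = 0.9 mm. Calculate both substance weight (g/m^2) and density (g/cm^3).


Substance weight = 738.2 g/m^2
Density = 0.820 g/cm^3

SW = 13.14 / 178 x 10000 = 738.2 g/m^2
Volume = 178 x 0.9 / 10 = 16.02 cm^3
Density = 13.14 / 16.02 = 0.820 g/cm^3
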